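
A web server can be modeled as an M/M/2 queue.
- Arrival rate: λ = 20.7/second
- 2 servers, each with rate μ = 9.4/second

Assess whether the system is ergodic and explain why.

Stability requires ρ = λ/(cμ) < 1
ρ = 20.7/(2 × 9.4) = 20.7/18.80 = 1.1011
Since 1.1011 ≥ 1, the system is UNSTABLE.
Need c > λ/μ = 20.7/9.4 = 2.20.
Minimum servers needed: c = 3.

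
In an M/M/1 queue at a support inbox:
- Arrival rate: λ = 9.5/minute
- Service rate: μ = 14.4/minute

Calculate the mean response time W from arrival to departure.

First, compute utilization: ρ = λ/μ = 9.5/14.4 = 0.6597
For M/M/1: W = 1/(μ-λ)
W = 1/(14.4-9.5) = 1/4.90
W = 0.2041 minutes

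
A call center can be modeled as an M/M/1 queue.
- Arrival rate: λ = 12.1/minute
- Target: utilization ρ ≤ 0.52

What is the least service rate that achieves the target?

ρ = λ/μ, so μ = λ/ρ
μ ≥ 12.1/0.52 = 23.2692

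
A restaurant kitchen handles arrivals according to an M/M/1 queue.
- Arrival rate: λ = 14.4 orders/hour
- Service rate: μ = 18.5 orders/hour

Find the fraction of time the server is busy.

Server utilization: ρ = λ/μ
ρ = 14.4/18.5 = 0.7784
The server is busy 77.84% of the time.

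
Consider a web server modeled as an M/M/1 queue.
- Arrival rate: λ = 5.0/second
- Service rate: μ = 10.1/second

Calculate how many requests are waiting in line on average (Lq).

ρ = λ/μ = 5.0/10.1 = 0.4950
For M/M/1: Lq = λ²/(μ(μ-λ))
Lq = 25.00/(10.1 × 5.10)
Lq = 0.4853 requests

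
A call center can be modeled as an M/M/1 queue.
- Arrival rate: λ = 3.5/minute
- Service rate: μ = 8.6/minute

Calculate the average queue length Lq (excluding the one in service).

ρ = λ/μ = 3.5/8.6 = 0.4070
For M/M/1: Lq = λ²/(μ(μ-λ))
Lq = 12.25/(8.6 × 5.10)
Lq = 0.2793 calls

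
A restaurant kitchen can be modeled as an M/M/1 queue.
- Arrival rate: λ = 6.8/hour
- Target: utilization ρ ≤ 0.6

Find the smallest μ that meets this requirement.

ρ = λ/μ, so μ = λ/ρ
μ ≥ 6.8/0.6 = 11.3333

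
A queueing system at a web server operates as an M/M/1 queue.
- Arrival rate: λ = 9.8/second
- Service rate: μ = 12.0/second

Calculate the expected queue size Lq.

ρ = λ/μ = 9.8/12.0 = 0.8167
For M/M/1: Lq = λ²/(μ(μ-λ))
Lq = 96.04/(12.0 × 2.20)
Lq = 3.6379 requests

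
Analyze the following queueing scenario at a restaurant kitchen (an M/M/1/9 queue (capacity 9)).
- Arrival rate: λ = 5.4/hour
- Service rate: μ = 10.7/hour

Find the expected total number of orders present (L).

ρ = λ/μ = 5.4/10.7 = 0.50467
P₀ = (1-ρ)/(1-ρ^(K+1)) = (1-0.50467)/(1-0.50467^10) = 0.49533/0.99893 = 0.4959
P_K = P₀×ρ^K = 0.4959 × 0.50467^9 = 0.4959 × 0.002124 = 0.001053
L = ρ[1 - (K+1)ρ^K + Kρ^(K+1)] / [(1-ρ)(1-ρ^(K+1))]
L = 0.50467 × (1 - 10×0.002124 + 9×0.001072) / ((1 - 0.50467) × (1 - 0.001072)) = 1.0081 orders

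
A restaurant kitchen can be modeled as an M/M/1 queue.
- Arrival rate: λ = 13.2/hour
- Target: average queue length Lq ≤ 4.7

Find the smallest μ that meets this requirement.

For M/M/1: Lq = λ²/(μ(μ-λ))
Need Lq ≤ 4.7, i.e. μ(μ-λ) ≥ λ²/4.7
μ² - 13.2μ - 174.24/4.7 ≥ 0  →  μ² - 13.2μ - 37.07234 ≥ 0
Quadratic formula (positive root): μ = [λ + √(λ² + 4×37.07234)]/2
Discriminant: 174.24 + 4×37.07234 = 322.52936, √322.52936 = 17.959102
μ ≥ (13.2 + 17.959102)/2 = 15.5796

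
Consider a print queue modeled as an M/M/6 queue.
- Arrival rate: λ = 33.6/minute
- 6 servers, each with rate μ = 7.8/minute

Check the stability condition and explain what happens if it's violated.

Stability requires ρ = λ/(cμ) < 1
ρ = 33.6/(6 × 7.8) = 33.6/46.80 = 0.7179
Since 0.7179 < 1, the system is STABLE.
The servers are busy 71.79% of the time.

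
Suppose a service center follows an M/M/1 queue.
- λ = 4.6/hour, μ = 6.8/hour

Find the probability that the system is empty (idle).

ρ = λ/μ = 4.6/6.8 = 0.6765
P(0) = 1 - ρ = 1 - 0.6765 = 0.3235
The server is idle 32.35% of the time.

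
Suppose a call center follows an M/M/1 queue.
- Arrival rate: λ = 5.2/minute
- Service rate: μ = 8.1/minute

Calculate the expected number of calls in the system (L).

ρ = λ/μ = 5.2/8.1 = 0.6420
For M/M/1: L = λ/(μ-λ)
L = 5.2/(8.1-5.2) = 5.2/2.90
L = 1.7931 calls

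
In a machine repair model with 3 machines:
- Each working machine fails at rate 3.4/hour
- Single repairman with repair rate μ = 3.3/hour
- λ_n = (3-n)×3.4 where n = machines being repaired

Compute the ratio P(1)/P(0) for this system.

P(1)/P(0) = ∏_{i=0}^{1-1} λ_i/μ_{i+1}
= (3-0)×3.4/3.3
= 3.0909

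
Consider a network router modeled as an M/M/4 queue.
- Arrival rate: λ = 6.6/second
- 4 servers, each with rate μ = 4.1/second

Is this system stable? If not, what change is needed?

Stability requires ρ = λ/(cμ) < 1
ρ = 6.6/(4 × 4.1) = 6.6/16.40 = 0.4024
Since 0.4024 < 1, the system is STABLE.
The servers are busy 40.24% of the time.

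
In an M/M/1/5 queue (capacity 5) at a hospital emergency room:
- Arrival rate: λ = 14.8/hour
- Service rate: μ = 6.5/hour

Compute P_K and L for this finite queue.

ρ = λ/μ = 14.8/6.5 = 2.2769
P₀ = (1-ρ)/(1-ρ^(K+1)) = (1-2.2769)/(1-2.2769^6) = -1.2769/-138.3361 = 0.009230
P_K = P₀×ρ^K = 0.0092304 × 2.2769^5 = 0.0092304 × 61.1955 = 0.5649
Blocking probability P_5 = 0.5649 (56.49%)
L = ρ[1 - (K+1)ρ^K + Kρ^(K+1)] / [(1-ρ)(1-ρ^(K+1))]
L = 2.2769 × (1 - 6×61.1955 + 5×139.3361) / ((1 - 2.2769) × (1 - 139.3361)) = 4.2602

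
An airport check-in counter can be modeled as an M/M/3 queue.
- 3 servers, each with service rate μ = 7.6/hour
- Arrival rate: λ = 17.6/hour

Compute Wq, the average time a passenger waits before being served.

Traffic intensity: ρ = λ/(cμ) = 17.6/(3×7.6) = 0.7719
Since ρ = 0.7719 < 1, system is stable.
Offered load a = λ/μ = cρ = 17.6/7.6 = 2.3158
P₀ = [ Σₙ₌₀^2 aⁿ/n! + a^3/(3!(1-ρ)) ]⁻¹
Σ = a^0/0! + a^1/1! + a^2/2! = 1.0000 + 2.3158 + 2.6814 = 5.9972
a^3/(3!(1-ρ)) = 12.4193/(6 × 0.22807) = 9.0756
P₀ = 1/(5.9972 + 9.0756) = 0.06634
Lq = P₀·a^3·ρ / (3!(1-ρ)²) = 0.066344 × 12.4193 × 0.77193 / (6 × 0.052016) = 2.0379
Wq = Lq/λ = 2.0379/17.6 = 0.1158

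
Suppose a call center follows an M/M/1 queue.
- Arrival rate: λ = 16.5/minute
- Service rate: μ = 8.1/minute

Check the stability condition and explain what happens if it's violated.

Stability requires ρ = λ/(cμ) < 1
ρ = 16.5/(1 × 8.1) = 16.5/8.10 = 2.0370
Since 2.0370 ≥ 1, the system is UNSTABLE.
Queue grows without bound. Need μ > λ = 16.5.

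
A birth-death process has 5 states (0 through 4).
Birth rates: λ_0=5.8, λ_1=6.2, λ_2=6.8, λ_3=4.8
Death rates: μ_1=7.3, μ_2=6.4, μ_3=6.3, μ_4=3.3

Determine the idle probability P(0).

Ratios P(n)/P(0) = (λ₀···λₙ₋₁)/(μ₁···μₙ):
P(1)/P(0) = (5.8)/(7.3) = 0.7945
P(2)/P(0) = (5.8×6.2)/(7.3×6.4) = 0.7697
P(3)/P(0) = (5.8×6.2×6.8)/(7.3×6.4×6.3) = 0.8308
P(4)/P(0) = (5.8×6.2×6.8×4.8)/(7.3×6.4×6.3×3.3) = 1.2084

Normalization: ∑ P(n) = 1
P(0) × (1.0000 + 0.7945 + 0.7697 + 0.8308 + 1.2084) = 1
P(0) × 4.6034 = 1
P(0) = 1/4.6034 = 0.2172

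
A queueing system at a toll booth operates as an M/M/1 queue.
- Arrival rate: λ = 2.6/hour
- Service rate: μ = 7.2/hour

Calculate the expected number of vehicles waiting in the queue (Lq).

ρ = λ/μ = 2.6/7.2 = 0.3611
For M/M/1: Lq = λ²/(μ(μ-λ))
Lq = 6.76/(7.2 × 4.60)
Lq = 0.2041 vehicles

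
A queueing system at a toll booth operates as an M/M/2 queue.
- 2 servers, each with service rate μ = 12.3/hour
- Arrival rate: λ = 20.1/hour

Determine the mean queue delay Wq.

Traffic intensity: ρ = λ/(cμ) = 20.1/(2×12.3) = 0.8171
Since ρ = 0.8171 < 1, system is stable.
Offered load a = λ/μ = cρ = 20.1/12.3 = 1.6341
P₀ = [ Σₙ₌₀^1 aⁿ/n! + a^2/(2!(1-ρ)) ]⁻¹
Σ = a^0/0! + a^1/1! = 1.0000 + 1.6341 = 2.6341
a^2/(2!(1-ρ)) = 2.67043/(2 × 0.182927) = 7.2992
P₀ = 1/(2.6341 + 7.2992) = 0.1007
Lq = P₀·a^2·ρ / (2!(1-ρ)²) = 0.100671 × 2.67043 × 0.817073 / (2 × 0.0334622) = 3.2822
Wq = Lq/λ = 3.2822/20.1 = 0.1633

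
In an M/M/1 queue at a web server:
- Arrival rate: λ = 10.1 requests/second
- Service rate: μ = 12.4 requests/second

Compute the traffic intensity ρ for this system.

Server utilization: ρ = λ/μ
ρ = 10.1/12.4 = 0.8145
The server is busy 81.45% of the time.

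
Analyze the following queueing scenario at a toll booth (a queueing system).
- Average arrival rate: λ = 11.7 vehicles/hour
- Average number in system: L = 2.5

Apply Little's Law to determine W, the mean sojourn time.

Little's Law: L = λW, so W = L/λ
W = 2.5/11.7 = 0.2137 hours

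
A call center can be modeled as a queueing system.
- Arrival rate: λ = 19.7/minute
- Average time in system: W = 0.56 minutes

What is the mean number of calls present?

Little's Law: L = λW
L = 19.7 × 0.56 = 11.0320 calls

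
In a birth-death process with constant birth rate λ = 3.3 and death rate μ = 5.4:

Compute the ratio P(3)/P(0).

For constant rates: P(n)/P(0) = (λ/μ)^n
P(3)/P(0) = (3.3/5.4)^3 = 0.6111^3 = 0.2282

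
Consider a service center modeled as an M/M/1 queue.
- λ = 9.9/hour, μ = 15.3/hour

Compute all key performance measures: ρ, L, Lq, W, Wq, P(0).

Step 1: ρ = λ/μ = 9.9/15.3 = 0.6471
Step 2: L = λ/(μ-λ) = 9.9/5.40 = 1.8333
Step 3: Lq = λ²/(μ(μ-λ)) = 98.01/(15.3×5.40) = 1.1863
Step 4: W = 1/(μ-λ) = 1/5.40 = 0.185185
Step 5: Wq = λ/(μ(μ-λ)) = 9.9/(15.3×5.40) = 0.1198
Step 6: P(0) = 1-ρ = 0.3529
Verify: L = λW = 9.9×0.185185 = 1.8333 ✔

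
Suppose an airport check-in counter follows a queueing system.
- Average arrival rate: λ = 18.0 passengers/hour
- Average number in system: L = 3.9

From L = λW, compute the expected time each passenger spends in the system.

Little's Law: L = λW, so W = L/λ
W = 3.9/18.0 = 0.2167 hours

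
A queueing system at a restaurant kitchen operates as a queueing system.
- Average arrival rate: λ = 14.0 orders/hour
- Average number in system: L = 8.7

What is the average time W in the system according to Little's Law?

Little's Law: L = λW, so W = L/λ
W = 8.7/14.0 = 0.6214 hours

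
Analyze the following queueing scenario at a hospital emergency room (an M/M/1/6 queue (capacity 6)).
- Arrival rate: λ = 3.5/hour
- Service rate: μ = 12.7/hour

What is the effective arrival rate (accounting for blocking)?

ρ = λ/μ = 3.5/12.7 = 0.27559
P₀ = (1-ρ)/(1-ρ^(K+1)) = (1-0.27559)/(1-0.27559^7) = 0.7244/0.9999 = 0.7245
P_K = P₀×ρ^K = 0.7245 × 0.27559^6 = 0.7245 × 0.0004381 = 0.0003174
λ_eff = λ(1-P_K) = 3.5 × (1 - 0.0003174) = 3.5 × 0.99968 = 3.4989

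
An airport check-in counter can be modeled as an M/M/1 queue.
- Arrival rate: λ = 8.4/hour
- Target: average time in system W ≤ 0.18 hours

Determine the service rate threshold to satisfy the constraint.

For M/M/1: W = 1/(μ-λ)
Need W ≤ 0.18, so 1/(μ-λ) ≤ 0.18
μ - λ ≥ 1/0.18 = 5.5556
μ ≥ 8.4 + 5.5556 = 13.9556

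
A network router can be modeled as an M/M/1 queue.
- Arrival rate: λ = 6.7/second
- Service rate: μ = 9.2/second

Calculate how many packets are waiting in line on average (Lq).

ρ = λ/μ = 6.7/9.2 = 0.7283
For M/M/1: Lq = λ²/(μ(μ-λ))
Lq = 44.89/(9.2 × 2.50)
Lq = 1.9517 packets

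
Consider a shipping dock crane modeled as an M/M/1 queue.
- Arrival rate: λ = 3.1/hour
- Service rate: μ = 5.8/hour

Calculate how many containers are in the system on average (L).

ρ = λ/μ = 3.1/5.8 = 0.5345
For M/M/1: L = λ/(μ-λ)
L = 3.1/(5.8-3.1) = 3.1/2.70
L = 1.1481 containers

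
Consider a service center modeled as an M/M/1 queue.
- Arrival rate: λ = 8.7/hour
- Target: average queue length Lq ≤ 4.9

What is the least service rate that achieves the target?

For M/M/1: Lq = λ²/(μ(μ-λ))
Need Lq ≤ 4.9, i.e. μ(μ-λ) ≥ λ²/4.9
μ² - 8.7μ - 75.69/4.9 ≥ 0  →  μ² - 8.7μ - 15.44694 ≥ 0
Quadratic formula (positive root): μ = [λ + √(λ² + 4×15.44694)]/2
Discriminant: 75.69 + 4×15.44694 = 137.4778, √137.4778 = 11.72509
μ ≥ (8.7 + 11.72509)/2 = 10.2125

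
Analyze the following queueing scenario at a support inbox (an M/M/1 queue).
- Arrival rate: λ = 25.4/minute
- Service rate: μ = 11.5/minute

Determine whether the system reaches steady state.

Stability requires ρ = λ/(cμ) < 1
ρ = 25.4/(1 × 11.5) = 25.4/11.50 = 2.2087
Since 2.2087 ≥ 1, the system is UNSTABLE.
Queue grows without bound. Need μ > λ = 25.4.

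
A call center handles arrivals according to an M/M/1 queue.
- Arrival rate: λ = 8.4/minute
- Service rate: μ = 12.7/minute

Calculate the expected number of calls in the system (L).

ρ = λ/μ = 8.4/12.7 = 0.6614
For M/M/1: L = λ/(μ-λ)
L = 8.4/(12.7-8.4) = 8.4/4.30
L = 1.9535 calls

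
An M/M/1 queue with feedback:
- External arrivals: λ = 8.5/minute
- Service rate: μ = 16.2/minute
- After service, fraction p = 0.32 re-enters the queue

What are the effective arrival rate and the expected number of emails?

Effective arrival rate: λ_eff = λ/(1-p) = 8.5/(1-0.32) = 8.5/0.68 = 12.5000
ρ = λ_eff/μ = 12.5000/16.2 = 0.771605
L = ρ/(1-ρ) = 0.771605/(1-0.771605) = 3.3784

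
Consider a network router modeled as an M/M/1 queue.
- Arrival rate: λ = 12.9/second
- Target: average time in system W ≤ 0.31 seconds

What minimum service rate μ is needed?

For M/M/1: W = 1/(μ-λ)
Need W ≤ 0.31, so 1/(μ-λ) ≤ 0.31
μ - λ ≥ 1/0.31 = 3.2258
μ ≥ 12.9 + 3.2258 = 16.1258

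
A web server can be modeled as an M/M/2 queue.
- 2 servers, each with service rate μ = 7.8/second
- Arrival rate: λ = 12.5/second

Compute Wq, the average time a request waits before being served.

Traffic intensity: ρ = λ/(cμ) = 12.5/(2×7.8) = 0.8013
Since ρ = 0.8013 < 1, system is stable.
Offered load a = λ/μ = cρ = 12.5/7.8 = 1.6026
P₀ = [ Σₙ₌₀^1 aⁿ/n! + a^2/(2!(1-ρ)) ]⁻¹
Σ = a^0/0! + a^1/1! = 1.0000 + 1.6026 = 2.6026
a^2/(2!(1-ρ)) = 2.568212/(2 × 0.1987179) = 6.4620
P₀ = 1/(2.6026 + 6.4620) = 0.1103
Lq = P₀·a^2·ρ / (2!(1-ρ)²) = 0.11032 × 2.5682 × 0.80128 / (2 × 0.039489) = 2.8745
Wq = Lq/λ = 2.8745/12.5 = 0.2300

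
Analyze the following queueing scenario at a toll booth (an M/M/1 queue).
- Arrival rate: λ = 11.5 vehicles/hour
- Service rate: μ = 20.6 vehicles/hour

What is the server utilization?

Server utilization: ρ = λ/μ
ρ = 11.5/20.6 = 0.5583
The server is busy 55.83% of the time.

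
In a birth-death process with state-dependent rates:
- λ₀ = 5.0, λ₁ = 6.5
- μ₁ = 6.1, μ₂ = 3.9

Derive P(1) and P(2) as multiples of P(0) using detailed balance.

Balance equations:
State 0: λ₀P₀ = μ₁P₁ → P₁ = (λ₀/μ₁)P₀ = (5.0/6.1)P₀ = 0.8197P₀
State 1: P₂ = (λ₀λ₁)/(μ₁μ₂)P₀ = (5.0×6.5)/(6.1×3.9)P₀ = 1.3661P₀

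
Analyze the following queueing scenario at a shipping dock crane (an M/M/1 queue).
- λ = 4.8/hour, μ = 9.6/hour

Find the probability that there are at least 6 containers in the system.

ρ = λ/μ = 4.8/9.6 = 0.5000
P(N ≥ n) = ρⁿ
P(N ≥ 6) = 0.5000^6
P(N ≥ 6) = 0.01562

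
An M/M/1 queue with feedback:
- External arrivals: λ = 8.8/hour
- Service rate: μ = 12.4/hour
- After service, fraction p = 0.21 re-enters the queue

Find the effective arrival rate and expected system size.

Effective arrival rate: λ_eff = λ/(1-p) = 8.8/(1-0.21) = 8.8/0.79 = 11.13924
ρ = λ_eff/μ = 11.13924/12.4 = 0.8983258
L = ρ/(1-ρ) = 0.8983258/(1-0.8983258) = 8.8353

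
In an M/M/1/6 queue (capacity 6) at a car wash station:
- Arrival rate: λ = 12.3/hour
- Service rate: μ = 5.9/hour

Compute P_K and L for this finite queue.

ρ = λ/μ = 12.3/5.9 = 2.08475
P₀ = (1-ρ)/(1-ρ^(K+1)) = (1-2.08475)/(1-2.08475^7) = -1.08475/-170.1504 = 0.006375
P_K = P₀×ρ^K = 0.006375 × 2.08475^6 = 0.006375 × 82.0964 = 0.5234
Blocking probability P_6 = 0.5234 (52.34%)
L = ρ[1 - (K+1)ρ^K + Kρ^(K+1)] / [(1-ρ)(1-ρ^(K+1))]
L = 2.08475 × (1 - 7×82.0964 + 6×171.1504) / ((1 - 2.08475) × (1 - 171.1504)) = 5.1193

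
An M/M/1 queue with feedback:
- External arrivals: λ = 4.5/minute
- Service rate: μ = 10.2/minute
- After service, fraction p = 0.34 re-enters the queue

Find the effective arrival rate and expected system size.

Effective arrival rate: λ_eff = λ/(1-p) = 4.5/(1-0.34) = 4.5/0.66 = 6.8182
ρ = λ_eff/μ = 6.8182/10.2 = 0.66845
L = ρ/(1-ρ) = 0.66845/(1-0.66845) = 2.0161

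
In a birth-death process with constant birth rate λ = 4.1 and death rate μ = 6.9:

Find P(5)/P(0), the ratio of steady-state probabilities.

For constant rates: P(n)/P(0) = (λ/μ)^n
P(5)/P(0) = (4.1/6.9)^5 = 0.594203^5 = 0.07408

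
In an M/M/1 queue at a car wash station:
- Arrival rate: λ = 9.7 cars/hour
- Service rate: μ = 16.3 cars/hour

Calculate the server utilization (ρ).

Server utilization: ρ = λ/μ
ρ = 9.7/16.3 = 0.5951
The server is busy 59.51% of the time.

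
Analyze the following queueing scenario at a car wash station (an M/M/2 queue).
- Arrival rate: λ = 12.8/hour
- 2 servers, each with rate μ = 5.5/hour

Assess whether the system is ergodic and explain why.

Stability requires ρ = λ/(cμ) < 1
ρ = 12.8/(2 × 5.5) = 12.8/11.00 = 1.1636
Since 1.1636 ≥ 1, the system is UNSTABLE.
Need c > λ/μ = 12.8/5.5 = 2.33.
Minimum servers needed: c = 3.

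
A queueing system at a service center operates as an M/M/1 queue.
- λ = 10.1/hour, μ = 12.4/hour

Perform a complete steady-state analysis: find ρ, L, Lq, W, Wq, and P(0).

Step 1: ρ = λ/μ = 10.1/12.4 = 0.8145
Step 2: L = λ/(μ-λ) = 10.1/2.30 = 4.3913
Step 3: Lq = λ²/(μ(μ-λ)) = 102.01/(12.4×2.30) = 3.5768
Step 4: W = 1/(μ-λ) = 1/2.30 = 0.43478
Step 5: Wq = λ/(μ(μ-λ)) = 10.1/(12.4×2.30) = 0.3541
Step 6: P(0) = 1-ρ = 0.1855
Verify: L = λW = 10.1×0.43478 = 4.3913 ✔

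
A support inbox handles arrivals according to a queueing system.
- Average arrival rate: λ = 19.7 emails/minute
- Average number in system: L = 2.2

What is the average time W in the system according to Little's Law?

Little's Law: L = λW, so W = L/λ
W = 2.2/19.7 = 0.1117 minutes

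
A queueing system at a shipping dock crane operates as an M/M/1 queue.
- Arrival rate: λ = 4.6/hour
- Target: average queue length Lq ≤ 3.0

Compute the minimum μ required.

For M/M/1: Lq = λ²/(μ(μ-λ))
Need Lq ≤ 3.0, i.e. μ(μ-λ) ≥ λ²/3.0
μ² - 4.6μ - 21.16/3.0 ≥ 0  →  μ² - 4.6μ - 7.05333 ≥ 0
Quadratic formula (positive root): μ = [λ + √(λ² + 4×7.05333)]/2
Discriminant: 21.16 + 4×7.05333 = 49.3733, √49.3733 = 7.0266
μ ≥ (4.6 + 7.0266)/2 = 5.8133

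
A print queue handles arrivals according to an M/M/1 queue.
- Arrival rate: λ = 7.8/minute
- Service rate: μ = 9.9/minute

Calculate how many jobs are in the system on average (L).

ρ = λ/μ = 7.8/9.9 = 0.7879
For M/M/1: L = λ/(μ-λ)
L = 7.8/(9.9-7.8) = 7.8/2.10
L = 3.7143 jobs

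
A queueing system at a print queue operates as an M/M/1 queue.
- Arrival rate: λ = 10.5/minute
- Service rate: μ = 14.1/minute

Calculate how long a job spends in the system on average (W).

First, compute utilization: ρ = λ/μ = 10.5/14.1 = 0.7447
For M/M/1: W = 1/(μ-λ)
W = 1/(14.1-10.5) = 1/3.60
W = 0.2778 minutes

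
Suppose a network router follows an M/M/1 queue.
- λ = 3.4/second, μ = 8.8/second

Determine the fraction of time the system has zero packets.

ρ = λ/μ = 3.4/8.8 = 0.3864
P(0) = 1 - ρ = 1 - 0.3864 = 0.6136
The server is idle 61.36% of the time.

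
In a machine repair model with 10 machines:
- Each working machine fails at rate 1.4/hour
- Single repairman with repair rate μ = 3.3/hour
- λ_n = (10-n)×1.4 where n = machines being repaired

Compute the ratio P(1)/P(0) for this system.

P(1)/P(0) = ∏_{i=0}^{1-1} λ_i/μ_{i+1}
= (10-0)×1.4/3.3
= 4.2424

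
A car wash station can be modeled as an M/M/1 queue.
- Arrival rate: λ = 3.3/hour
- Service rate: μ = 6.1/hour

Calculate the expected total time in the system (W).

First, compute utilization: ρ = λ/μ = 3.3/6.1 = 0.5410
For M/M/1: W = 1/(μ-λ)
W = 1/(6.1-3.3) = 1/2.80
W = 0.3571 hours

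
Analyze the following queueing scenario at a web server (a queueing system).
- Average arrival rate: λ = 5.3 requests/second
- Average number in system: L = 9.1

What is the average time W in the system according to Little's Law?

Little's Law: L = λW, so W = L/λ
W = 9.1/5.3 = 1.7170 seconds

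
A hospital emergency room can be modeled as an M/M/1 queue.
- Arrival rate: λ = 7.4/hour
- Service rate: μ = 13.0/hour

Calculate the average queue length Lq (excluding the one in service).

ρ = λ/μ = 7.4/13.0 = 0.5692
For M/M/1: Lq = λ²/(μ(μ-λ))
Lq = 54.76/(13.0 × 5.60)
Lq = 0.7522 patients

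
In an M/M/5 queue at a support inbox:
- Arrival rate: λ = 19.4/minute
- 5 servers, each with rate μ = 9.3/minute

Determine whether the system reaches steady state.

Stability requires ρ = λ/(cμ) < 1
ρ = 19.4/(5 × 9.3) = 19.4/46.50 = 0.4172
Since 0.4172 < 1, the system is STABLE.
The servers are busy 41.72% of the time.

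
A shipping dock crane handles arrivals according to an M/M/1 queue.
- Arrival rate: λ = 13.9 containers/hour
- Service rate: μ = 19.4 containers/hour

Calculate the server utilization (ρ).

Server utilization: ρ = λ/μ
ρ = 13.9/19.4 = 0.7165
The server is busy 71.65% of the time.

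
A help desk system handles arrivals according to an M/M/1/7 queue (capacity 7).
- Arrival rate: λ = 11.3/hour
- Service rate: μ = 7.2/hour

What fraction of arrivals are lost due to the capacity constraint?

ρ = λ/μ = 11.3/7.2 = 1.56944
P₀ = (1-ρ)/(1-ρ^(K+1)) = (1-1.56944)/(1-1.56944^8) = -0.5694/-35.8093 = 0.01590
P_K = P₀×ρ^K = 0.015902 × 1.56944^7 = 0.015902 × 23.4538 = 0.3730
Blocking probability = 37.30%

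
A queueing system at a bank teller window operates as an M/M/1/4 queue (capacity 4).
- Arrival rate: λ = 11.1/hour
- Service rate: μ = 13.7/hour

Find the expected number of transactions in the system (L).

ρ = λ/μ = 11.1/13.7 = 0.81022
P₀ = (1-ρ)/(1-ρ^(K+1)) = (1-0.81022)/(1-0.81022^5) = 0.1898/0.6508 = 0.2916
P_K = P₀×ρ^K = 0.2916 × 0.81022^4 = 0.2916 × 0.4309 = 0.1257
L = ρ[1 - (K+1)ρ^K + Kρ^(K+1)] / [(1-ρ)(1-ρ^(K+1))]
L = 0.81022 × (1 - 5×0.430935 + 4×0.349152) / ((1 - 0.81022) × (1 - 0.349152)) = 1.5870 transactions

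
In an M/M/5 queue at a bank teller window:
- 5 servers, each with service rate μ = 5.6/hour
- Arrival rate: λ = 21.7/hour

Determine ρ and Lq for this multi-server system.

Traffic intensity: ρ = λ/(cμ) = 21.7/(5×5.6) = 0.7750
Since ρ = 0.7750 < 1, system is stable.
Offered load a = λ/μ = cρ = 21.7/5.6 = 3.8750
P₀ = [ Σₙ₌₀^4 aⁿ/n! + a^5/(5!(1-ρ)) ]⁻¹
Σ = a^0/0! + a^1/1! + a^2/2! + a^3/3! + a^4/4! = 1.0000 + 3.8750 + 7.5078 + 9.6976 + 9.3945 = 31.4749
a^5/(5!(1-ρ)) = 873.6924/(120 × 0.2250) = 32.3590
P₀ = 1/(31.4749 + 32.3590) = 0.01567
Lq = P₀·a^5·ρ / (5!(1-ρ)²) = 0.015666 × 873.6924 × 0.77500 / (120 × 0.050625) = 1.7461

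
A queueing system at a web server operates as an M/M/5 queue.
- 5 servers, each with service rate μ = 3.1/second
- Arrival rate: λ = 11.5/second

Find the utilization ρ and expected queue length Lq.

Traffic intensity: ρ = λ/(cμ) = 11.5/(5×3.1) = 0.7419
Since ρ = 0.7419 < 1, system is stable.
Offered load a = λ/μ = cρ = 11.5/3.1 = 3.7097
P₀ = [ Σₙ₌₀^4 aⁿ/n! + a^5/(5!(1-ρ)) ]⁻¹
Σ = a^0/0! + a^1/1! + a^2/2! + a^3/3! + a^4/4! = 1.00000 + 3.70968 + 6.88085 + 8.50858 + 7.89102 = 27.9901
a^5/(5!(1-ρ)) = 702.5557/(120 × 0.258065) = 22.6867
P₀ = 1/(27.9901 + 22.6867) = 0.01973
Lq = P₀·a^5·ρ / (5!(1-ρ)²) = 0.019733 × 702.5557 × 0.74194 / (120 × 0.066597) = 1.2871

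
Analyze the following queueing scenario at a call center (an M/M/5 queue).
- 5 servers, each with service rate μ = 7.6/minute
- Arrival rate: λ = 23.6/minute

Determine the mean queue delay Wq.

Traffic intensity: ρ = λ/(cμ) = 23.6/(5×7.6) = 0.6211
Since ρ = 0.6211 < 1, system is stable.
Offered load a = λ/μ = cρ = 23.6/7.6 = 3.1053
P₀ = [ Σₙ₌₀^4 aⁿ/n! + a^5/(5!(1-ρ)) ]⁻¹
Σ = a^0/0! + a^1/1! + a^2/2! + a^3/3! + a^4/4! = 1.0000 + 3.1053 + 4.8213 + 4.9905 + 3.8742 = 17.7913
a^5/(5!(1-ρ)) = 288.7301/(120 × 0.378947) = 6.3494
P₀ = 1/(17.7913 + 6.3494) = 0.04142
Lq = P₀·a^5·ρ / (5!(1-ρ)²) = 0.04142 × 288.7301 × 0.6211 / (120 × 0.1436) = 0.4311
Wq = Lq/λ = 0.4311/23.6 = 0.01827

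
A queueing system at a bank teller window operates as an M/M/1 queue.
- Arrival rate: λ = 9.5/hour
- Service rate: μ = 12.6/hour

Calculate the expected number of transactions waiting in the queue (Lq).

ρ = λ/μ = 9.5/12.6 = 0.7540
For M/M/1: Lq = λ²/(μ(μ-λ))
Lq = 90.25/(12.6 × 3.10)
Lq = 2.3105 transactions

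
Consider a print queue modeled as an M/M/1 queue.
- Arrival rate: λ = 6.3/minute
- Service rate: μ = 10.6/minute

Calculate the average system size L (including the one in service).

ρ = λ/μ = 6.3/10.6 = 0.5943
For M/M/1: L = λ/(μ-λ)
L = 6.3/(10.6-6.3) = 6.3/4.30
L = 1.4651 jobs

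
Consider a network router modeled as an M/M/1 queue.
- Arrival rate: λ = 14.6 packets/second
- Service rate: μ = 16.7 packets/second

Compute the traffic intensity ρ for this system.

Server utilization: ρ = λ/μ
ρ = 14.6/16.7 = 0.8743
The server is busy 87.43% of the time.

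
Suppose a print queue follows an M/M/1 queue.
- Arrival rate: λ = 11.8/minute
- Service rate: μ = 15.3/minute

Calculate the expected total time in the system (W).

First, compute utilization: ρ = λ/μ = 11.8/15.3 = 0.7712
For M/M/1: W = 1/(μ-λ)
W = 1/(15.3-11.8) = 1/3.50
W = 0.2857 minutes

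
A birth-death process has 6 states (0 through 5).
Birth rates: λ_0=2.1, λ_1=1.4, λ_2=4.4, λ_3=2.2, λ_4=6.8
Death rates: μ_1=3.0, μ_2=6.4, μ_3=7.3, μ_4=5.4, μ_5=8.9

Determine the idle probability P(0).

Ratios P(n)/P(0) = (λ₀···λₙ₋₁)/(μ₁···μₙ):
P(1)/P(0) = (2.1)/(3.0) = 0.700000
P(2)/P(0) = (2.1×1.4)/(3.0×6.4) = 0.153125
P(3)/P(0) = (2.1×1.4×4.4)/(3.0×6.4×7.3) = 0.0922945
P(4)/P(0) = (2.1×1.4×4.4×2.2)/(3.0×6.4×7.3×5.4) = 0.0376015
P(5)/P(0) = (2.1×1.4×4.4×2.2×6.8)/(3.0×6.4×7.3×5.4×8.9) = 0.0287292

Normalization: ∑ P(n) = 1
P(0) × (1.00000 + 0.700000 + 0.153125 + 0.0922945 + 0.0376015 + 0.0287292) = 1
P(0) × 2.0118 = 1
P(0) = 1/2.0118 = 0.4971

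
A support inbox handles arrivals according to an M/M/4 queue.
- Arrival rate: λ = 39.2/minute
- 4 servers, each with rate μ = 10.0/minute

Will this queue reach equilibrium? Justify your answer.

Stability requires ρ = λ/(cμ) < 1
ρ = 39.2/(4 × 10.0) = 39.2/40.00 = 0.9800
Since 0.9800 < 1, the system is STABLE.
The servers are busy 98.00% of the time.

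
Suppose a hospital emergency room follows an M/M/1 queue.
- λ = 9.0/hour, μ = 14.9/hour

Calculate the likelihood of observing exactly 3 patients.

ρ = λ/μ = 9.0/14.9 = 0.6040
P(n) = (1-ρ)ρⁿ
P(3) = (1-0.6040) × 0.6040^3
P(3) = 0.39600 × 0.22035
P(3) = 0.08726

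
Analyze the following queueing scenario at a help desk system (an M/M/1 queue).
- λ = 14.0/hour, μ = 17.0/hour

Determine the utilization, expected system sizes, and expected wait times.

Step 1: ρ = λ/μ = 14.0/17.0 = 0.8235
Step 2: L = λ/(μ-λ) = 14.0/3.00 = 4.6667
Step 3: Lq = λ²/(μ(μ-λ)) = 196.00/(17.0×3.00) = 3.8431
Step 4: W = 1/(μ-λ) = 1/3.00 = 0.333333
Step 5: Wq = λ/(μ(μ-λ)) = 14.0/(17.0×3.00) = 0.2745
Step 6: P(0) = 1-ρ = 0.1765
Verify: L = λW = 14.0×0.333333 = 4.6667 ✔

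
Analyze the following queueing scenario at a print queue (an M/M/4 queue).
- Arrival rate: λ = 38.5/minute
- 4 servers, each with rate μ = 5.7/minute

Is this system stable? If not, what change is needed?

Stability requires ρ = λ/(cμ) < 1
ρ = 38.5/(4 × 5.7) = 38.5/22.80 = 1.6886
Since 1.6886 ≥ 1, the system is UNSTABLE.
Need c > λ/μ = 38.5/5.7 = 6.75.
Minimum servers needed: c = 7.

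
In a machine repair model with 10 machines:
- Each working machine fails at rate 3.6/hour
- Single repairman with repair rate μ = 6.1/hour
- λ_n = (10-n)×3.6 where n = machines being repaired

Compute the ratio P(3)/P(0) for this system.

P(3)/P(0) = ∏_{i=0}^{3-1} λ_i/μ_{i+1}
= (10-0)×3.6/6.1 × (10-1)×3.6/6.1 × (10-2)×3.6/6.1
= 147.9962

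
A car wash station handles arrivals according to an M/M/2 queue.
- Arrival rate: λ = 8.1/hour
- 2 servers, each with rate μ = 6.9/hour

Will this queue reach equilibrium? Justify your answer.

Stability requires ρ = λ/(cμ) < 1
ρ = 8.1/(2 × 6.9) = 8.1/13.80 = 0.5870
Since 0.5870 < 1, the system is STABLE.
The servers are busy 58.70% of the time.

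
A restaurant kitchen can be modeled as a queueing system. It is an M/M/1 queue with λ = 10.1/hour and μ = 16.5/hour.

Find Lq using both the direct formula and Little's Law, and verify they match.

Method 1 (direct): Lq = λ²/(μ(μ-λ)) = 102.01/(16.5 × 6.40) = 0.9660

Method 2 (Little's Law):
W = 1/(μ-λ) = 1/6.40 = 0.15625
Wq = W - 1/μ = 0.15625 - 0.060606 = 0.09564
Lq = λWq = 10.1 × 0.09564 = 0.9660 ✔ (matches Method 1)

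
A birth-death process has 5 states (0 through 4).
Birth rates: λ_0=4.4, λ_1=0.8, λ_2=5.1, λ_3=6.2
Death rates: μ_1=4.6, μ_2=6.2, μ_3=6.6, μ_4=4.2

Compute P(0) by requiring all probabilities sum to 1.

Ratios P(n)/P(0) = (λ₀···λₙ₋₁)/(μ₁···μₙ):
P(1)/P(0) = (4.4)/(4.6) = 0.9565
P(2)/P(0) = (4.4×0.8)/(4.6×6.2) = 0.1234
P(3)/P(0) = (4.4×0.8×5.1)/(4.6×6.2×6.6) = 0.09537
P(4)/P(0) = (4.4×0.8×5.1×6.2)/(4.6×6.2×6.6×4.2) = 0.1408

Normalization: ∑ P(n) = 1
P(0) × (1.0000 + 0.9565 + 0.1234 + 0.09537 + 0.1408) = 1
P(0) × 2.3161 = 1
P(0) = 1/2.3161 = 0.4318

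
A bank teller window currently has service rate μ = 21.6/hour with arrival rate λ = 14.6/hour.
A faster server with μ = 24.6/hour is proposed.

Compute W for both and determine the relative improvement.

System 1: ρ₁ = 14.6/21.6 = 0.6759, W₁ = 1/(21.6-14.6) = 0.14286
System 2: ρ₂ = 14.6/24.6 = 0.5935, W₂ = 1/(24.6-14.6) = 0.10000
Improvement: (W₁-W₂)/W₁ = (0.14286-0.10000)/0.14286 = 30.00%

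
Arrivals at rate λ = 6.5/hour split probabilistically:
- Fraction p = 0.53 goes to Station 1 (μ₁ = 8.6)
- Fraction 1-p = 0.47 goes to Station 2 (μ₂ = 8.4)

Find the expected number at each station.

Effective rates: λ₁ = 6.5×0.53 = 3.445, λ₂ = 6.5×0.47 = 3.055
Station 1: ρ₁ = 3.445/8.6 = 0.4006, L₁ = ρ₁/(1-ρ₁) = 0.4006/(1-0.4006) = 0.6683
Station 2: ρ₂ = 3.055/8.4 = 0.3637, L₂ = ρ₂/(1-ρ₂) = 0.3637/(1-0.3637) = 0.5716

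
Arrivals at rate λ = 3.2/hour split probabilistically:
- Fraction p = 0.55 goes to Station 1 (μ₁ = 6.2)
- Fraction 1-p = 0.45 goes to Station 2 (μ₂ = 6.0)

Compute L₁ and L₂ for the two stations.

Effective rates: λ₁ = 3.2×0.55 = 1.76, λ₂ = 3.2×0.45 = 1.44
Station 1: ρ₁ = 1.76/6.2 = 0.28387, L₁ = ρ₁/(1-ρ₁) = 0.28387/(1-0.28387) = 0.3964
Station 2: ρ₂ = 1.44/6.0 = 0.2400, L₂ = ρ₂/(1-ρ₂) = 0.2400/(1-0.2400) = 0.3158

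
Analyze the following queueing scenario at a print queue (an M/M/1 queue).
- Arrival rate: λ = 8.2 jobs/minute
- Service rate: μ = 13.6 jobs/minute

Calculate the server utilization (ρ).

Server utilization: ρ = λ/μ
ρ = 8.2/13.6 = 0.6029
The server is busy 60.29% of the time.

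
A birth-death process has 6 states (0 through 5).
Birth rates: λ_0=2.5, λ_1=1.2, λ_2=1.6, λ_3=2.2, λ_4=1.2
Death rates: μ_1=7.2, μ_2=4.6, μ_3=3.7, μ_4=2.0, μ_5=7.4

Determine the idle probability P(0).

Ratios P(n)/P(0) = (λ₀···λₙ₋₁)/(μ₁···μₙ):
P(1)/P(0) = (2.5)/(7.2) = 0.3472
P(2)/P(0) = (2.5×1.2)/(7.2×4.6) = 0.09058
P(3)/P(0) = (2.5×1.2×1.6)/(7.2×4.6×3.7) = 0.03917
P(4)/P(0) = (2.5×1.2×1.6×2.2)/(7.2×4.6×3.7×2.0) = 0.04309
P(5)/P(0) = (2.5×1.2×1.6×2.2×1.2)/(7.2×4.6×3.7×2.0×7.4) = 0.006987

Normalization: ∑ P(n) = 1
P(0) × (1.0000 + 0.3472 + 0.09058 + 0.03917 + 0.04309 + 0.006987) = 1
P(0) × 1.5270 = 1
P(0) = 1/1.5270 = 0.6549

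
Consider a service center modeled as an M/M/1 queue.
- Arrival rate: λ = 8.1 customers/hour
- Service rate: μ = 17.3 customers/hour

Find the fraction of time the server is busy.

Server utilization: ρ = λ/μ
ρ = 8.1/17.3 = 0.4682
The server is busy 46.82% of the time.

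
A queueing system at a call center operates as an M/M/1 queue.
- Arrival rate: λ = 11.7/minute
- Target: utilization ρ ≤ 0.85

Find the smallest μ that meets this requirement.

ρ = λ/μ, so μ = λ/ρ
μ ≥ 11.7/0.85 = 13.7647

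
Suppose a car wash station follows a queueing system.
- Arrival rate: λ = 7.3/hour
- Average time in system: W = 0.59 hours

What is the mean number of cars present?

Little's Law: L = λW
L = 7.3 × 0.59 = 4.3070 cars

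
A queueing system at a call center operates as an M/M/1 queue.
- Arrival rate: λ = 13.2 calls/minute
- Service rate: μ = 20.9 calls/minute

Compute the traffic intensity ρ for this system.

Server utilization: ρ = λ/μ
ρ = 13.2/20.9 = 0.6316
The server is busy 63.16% of the time.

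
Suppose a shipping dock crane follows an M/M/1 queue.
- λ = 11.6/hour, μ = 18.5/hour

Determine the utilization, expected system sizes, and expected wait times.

Step 1: ρ = λ/μ = 11.6/18.5 = 0.6270
Step 2: L = λ/(μ-λ) = 11.6/6.90 = 1.6812
Step 3: Lq = λ²/(μ(μ-λ)) = 134.56/(18.5×6.90) = 1.0541
Step 4: W = 1/(μ-λ) = 1/6.90 = 0.14493
Step 5: Wq = λ/(μ(μ-λ)) = 11.6/(18.5×6.90) = 0.09087
Step 6: P(0) = 1-ρ = 0.3730
Verify: L = λW = 11.6×0.14493 = 1.6812 ✔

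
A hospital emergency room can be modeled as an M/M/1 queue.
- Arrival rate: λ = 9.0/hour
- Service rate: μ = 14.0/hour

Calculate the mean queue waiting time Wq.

First, compute utilization: ρ = λ/μ = 9.0/14.0 = 0.6429
For M/M/1: Wq = λ/(μ(μ-λ))
Wq = 9.0/(14.0 × (14.0-9.0))
Wq = 9.0/(14.0 × 5.00)
Wq = 0.1286 hours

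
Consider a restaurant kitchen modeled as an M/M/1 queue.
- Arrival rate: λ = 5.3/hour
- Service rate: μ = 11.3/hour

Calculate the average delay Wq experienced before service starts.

First, compute utilization: ρ = λ/μ = 5.3/11.3 = 0.4690
For M/M/1: Wq = λ/(μ(μ-λ))
Wq = 5.3/(11.3 × (11.3-5.3))
Wq = 5.3/(11.3 × 6.00)
Wq = 0.07817 hours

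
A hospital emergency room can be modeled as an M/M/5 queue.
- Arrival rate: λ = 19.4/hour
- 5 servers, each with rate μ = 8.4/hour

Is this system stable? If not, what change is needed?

Stability requires ρ = λ/(cμ) < 1
ρ = 19.4/(5 × 8.4) = 19.4/42.00 = 0.4619
Since 0.4619 < 1, the system is STABLE.
The servers are busy 46.19% of the time.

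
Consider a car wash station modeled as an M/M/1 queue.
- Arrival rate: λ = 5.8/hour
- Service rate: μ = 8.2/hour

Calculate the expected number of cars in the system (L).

ρ = λ/μ = 5.8/8.2 = 0.7073
For M/M/1: L = λ/(μ-λ)
L = 5.8/(8.2-5.8) = 5.8/2.40
L = 2.4167 cars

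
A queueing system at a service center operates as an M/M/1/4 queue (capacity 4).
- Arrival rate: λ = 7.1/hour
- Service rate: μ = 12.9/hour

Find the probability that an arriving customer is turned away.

ρ = λ/μ = 7.1/12.9 = 0.55039
P₀ = (1-ρ)/(1-ρ^(K+1)) = (1-0.55039)/(1-0.55039^5) = 0.4496/0.9495 = 0.4735
P_K = P₀×ρ^K = 0.4735 × 0.55039^4 = 0.4735 × 0.09177 = 0.04345
Blocking probability = 4.35%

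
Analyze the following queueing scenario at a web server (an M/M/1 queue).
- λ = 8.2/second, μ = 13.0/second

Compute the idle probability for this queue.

ρ = λ/μ = 8.2/13.0 = 0.6308
P(0) = 1 - ρ = 1 - 0.6308 = 0.3692
The server is idle 36.92% of the time.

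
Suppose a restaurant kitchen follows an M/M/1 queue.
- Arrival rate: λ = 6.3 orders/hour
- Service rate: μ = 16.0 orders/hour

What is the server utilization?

Server utilization: ρ = λ/μ
ρ = 6.3/16.0 = 0.3937
The server is busy 39.38% of the time.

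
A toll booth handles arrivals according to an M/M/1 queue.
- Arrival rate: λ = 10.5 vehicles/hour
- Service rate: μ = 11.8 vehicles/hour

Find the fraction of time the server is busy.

Server utilization: ρ = λ/μ
ρ = 10.5/11.8 = 0.8898
The server is busy 88.98% of the time.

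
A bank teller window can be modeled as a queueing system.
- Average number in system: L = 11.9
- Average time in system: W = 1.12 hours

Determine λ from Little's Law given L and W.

Little's Law: L = λW, so λ = L/W
λ = 11.9/1.12 = 10.6250 transactions/hour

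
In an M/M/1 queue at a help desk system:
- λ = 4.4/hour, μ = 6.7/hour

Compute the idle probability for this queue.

ρ = λ/μ = 4.4/6.7 = 0.6567
P(0) = 1 - ρ = 1 - 0.6567 = 0.3433
The server is idle 34.33% of the time.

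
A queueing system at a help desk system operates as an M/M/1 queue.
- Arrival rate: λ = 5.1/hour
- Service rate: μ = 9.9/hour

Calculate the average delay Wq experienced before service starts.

First, compute utilization: ρ = λ/μ = 5.1/9.9 = 0.5152
For M/M/1: Wq = λ/(μ(μ-λ))
Wq = 5.1/(9.9 × (9.9-5.1))
Wq = 5.1/(9.9 × 4.80)
Wq = 0.1073 hours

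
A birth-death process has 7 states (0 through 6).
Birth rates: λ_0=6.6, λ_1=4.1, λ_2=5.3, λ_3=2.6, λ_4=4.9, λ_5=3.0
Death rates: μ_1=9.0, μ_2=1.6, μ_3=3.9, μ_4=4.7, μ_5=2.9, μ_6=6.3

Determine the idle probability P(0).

Ratios P(n)/P(0) = (λ₀···λₙ₋₁)/(μ₁···μₙ):
P(1)/P(0) = (6.6)/(9.0) = 0.7333
P(2)/P(0) = (6.6×4.1)/(9.0×1.6) = 1.8792
P(3)/P(0) = (6.6×4.1×5.3)/(9.0×1.6×3.9) = 2.5537
P(4)/P(0) = (6.6×4.1×5.3×2.6)/(9.0×1.6×3.9×4.7) = 1.4127
P(5)/P(0) = (6.6×4.1×5.3×2.6×4.9)/(9.0×1.6×3.9×4.7×2.9) = 2.3870
P(6)/P(0) = (6.6×4.1×5.3×2.6×4.9×3.0)/(9.0×1.6×3.9×4.7×2.9×6.3) = 1.1367

Normalization: ∑ P(n) = 1
P(0) × (1.0000 + 0.7333 + 1.8792 + 2.5537 + 1.4127 + 2.3870 + 1.1367) = 1
P(0) × 11.1026 = 1
P(0) = 1/11.1026 = 0.09007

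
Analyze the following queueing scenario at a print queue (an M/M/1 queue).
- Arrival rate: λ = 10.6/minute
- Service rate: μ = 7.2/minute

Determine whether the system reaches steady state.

Stability requires ρ = λ/(cμ) < 1
ρ = 10.6/(1 × 7.2) = 10.6/7.20 = 1.4722
Since 1.4722 ≥ 1, the system is UNSTABLE.
Queue grows without bound. Need μ > λ = 10.6.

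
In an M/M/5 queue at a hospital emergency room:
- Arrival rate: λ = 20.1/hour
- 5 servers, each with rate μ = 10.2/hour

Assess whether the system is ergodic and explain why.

Stability requires ρ = λ/(cμ) < 1
ρ = 20.1/(5 × 10.2) = 20.1/51.00 = 0.3941
Since 0.3941 < 1, the system is STABLE.
The servers are busy 39.41% of the time.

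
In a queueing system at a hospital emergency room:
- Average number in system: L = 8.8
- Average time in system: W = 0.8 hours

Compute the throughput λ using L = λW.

Little's Law: L = λW, so λ = L/W
λ = 8.8/0.8 = 11.0000 patients/hour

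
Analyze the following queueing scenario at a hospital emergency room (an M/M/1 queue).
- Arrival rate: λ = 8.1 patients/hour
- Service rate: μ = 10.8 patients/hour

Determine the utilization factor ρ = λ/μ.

Server utilization: ρ = λ/μ
ρ = 8.1/10.8 = 0.7500
The server is busy 75.00% of the time.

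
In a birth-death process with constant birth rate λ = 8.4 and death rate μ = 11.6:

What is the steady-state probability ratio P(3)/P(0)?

For constant rates: P(n)/P(0) = (λ/μ)^n
P(3)/P(0) = (8.4/11.6)^3 = 0.7241^3 = 0.3797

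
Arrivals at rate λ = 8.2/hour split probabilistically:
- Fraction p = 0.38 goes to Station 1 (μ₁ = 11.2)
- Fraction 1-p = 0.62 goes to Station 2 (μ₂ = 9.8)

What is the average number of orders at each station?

Effective rates: λ₁ = 8.2×0.38 = 3.116, λ₂ = 8.2×0.62 = 5.084
Station 1: ρ₁ = 3.116/11.2 = 0.278214, L₁ = ρ₁/(1-ρ₁) = 0.278214/(1-0.278214) = 0.3855
Station 2: ρ₂ = 5.084/9.8 = 0.518776, L₂ = ρ₂/(1-ρ₂) = 0.518776/(1-0.518776) = 1.0780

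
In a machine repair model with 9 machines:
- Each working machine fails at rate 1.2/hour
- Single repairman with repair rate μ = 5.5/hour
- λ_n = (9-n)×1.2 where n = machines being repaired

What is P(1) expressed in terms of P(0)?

P(1)/P(0) = ∏_{i=0}^{1-1} λ_i/μ_{i+1}
= (9-0)×1.2/5.5
= 1.9636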